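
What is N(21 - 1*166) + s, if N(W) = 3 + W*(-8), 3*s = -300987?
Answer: -99166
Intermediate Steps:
s = -100329 (s = (⅓)*(-300987) = -100329)
N(W) = 3 - 8*W
N(21 - 1*166) + s = (3 - 8*(21 - 1*166)) - 100329 = (3 - 8*(21 - 166)) - 100329 = (3 - 8*(-145)) - 100329 = (3 + 1160) - 100329 = 1163 - 100329 = -99166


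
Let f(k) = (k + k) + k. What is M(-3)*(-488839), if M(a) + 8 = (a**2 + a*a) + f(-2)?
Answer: -1955356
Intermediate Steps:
f(k) = 3*k (f(k) = 2*k + k = 3*k)
M(a) = -14 + 2*a**2 (M(a) = -8 + ((a**2 + a*a) + 3*(-2)) = -8 + ((a**2 + a**2) - 6) = -8 + (2*a**2 - 6) = -8 + (-6 + 2*a**2) = -14 + 2*a**2)
M(-3)*(-488839) = (-14 + 2*(-3)**2)*(-488839) = (-14 + 2*9)*(-488839) = (-14 + 18)*(-488839) = 4*(-488839) = -1955356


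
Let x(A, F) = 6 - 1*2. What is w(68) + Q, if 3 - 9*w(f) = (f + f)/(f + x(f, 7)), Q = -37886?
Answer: -3068756/81 ≈ -37886.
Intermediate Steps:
x(A, F) = 4 (x(A, F) = 6 - 2 = 4)
w(f) = ⅓ - 2*f/(9*(4 + f)) (w(f) = ⅓ - (f + f)/(9*(f + 4)) = ⅓ - 2*f/(9*(4 + f)))
w(68) + Q = (12 + 68)/(9*(4 + 68)) - 37886 = (⅑)*80/72 - 37886 = (⅑)*(1/72)*80 - 37886 = 10/81 - 37886 = -3068756/81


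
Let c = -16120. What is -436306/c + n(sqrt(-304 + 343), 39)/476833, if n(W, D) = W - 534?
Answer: 8001403493/295636460 + sqrt(39)/476833 ≈ 27.065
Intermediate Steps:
n(W, D) = -534 + W
-436306/c + n(sqrt(-304 + 343), 39)/476833 = -436306/(-16120) + (-534 + sqrt(-304 + 343))/476833 = -436306*(-1/16120) + (-534 + sqrt(39))*(1/476833) = 16781/620 + (-534/476833 + sqrt(39)/476833) = 8001403493/295636460 + sqrt(39)/476833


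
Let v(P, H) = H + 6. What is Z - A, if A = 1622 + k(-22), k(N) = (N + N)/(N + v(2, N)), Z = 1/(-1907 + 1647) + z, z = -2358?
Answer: -19666939/4940 ≈ -3981.2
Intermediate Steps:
Z = -613081/260 (Z = 1/(-1907 + 1647) - 2358 = 1/(-260) - 2358 = -1/260 - 2358 = -613081/260 ≈ -2358.0)
v(P, H) = 6 + H
k(N) = 2*N/(6 + 2*N) (k(N) = (N + N)/(N + (6 + N)) = (2*N)/(6 + 2*N) = 2*N/(6 + 2*N))
A = 30840/19 (A = 1622 - 22/(3 - 22) = 1622 - 22/(-19) = 1622 - 22*(-1/19) = 1622 + 22/19 = 30840/19 ≈ 1623.2)
Z - A = -613081/260 - 1*30840/19 = -613081/260 - 30840/19 = -19666939/4940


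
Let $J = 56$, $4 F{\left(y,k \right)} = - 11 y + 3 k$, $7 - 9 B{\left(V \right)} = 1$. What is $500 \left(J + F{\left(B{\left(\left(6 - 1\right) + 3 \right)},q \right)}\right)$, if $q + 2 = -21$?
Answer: $\frac{55375}{3} \approx 18458.0$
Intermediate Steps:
$q = -23$ ($q = -2 - 21 = -23$)
$B{\left(V \right)} = \frac{2}{3}$ ($B{\left(V \right)} = \frac{7}{9} - \frac{1}{9} = \frac{2}{3}$)
$F{\left(y,k \right)} = - \frac{11 y}{4} + \frac{3 k}{4}$ ($F{\left(y,k \right)} = \frac{- 11 y + 3 k}{4} = - \frac{11 y}{4} + \frac{3 k}{4}$)
$500 \left(J + F{\left(B{\left(\left(6 - 1\right) + 3 \right)},q \right)}\right) = 500 \left(56 + \left(\left(- \frac{11}{4}\right) \frac{2}{3} + \frac{3}{4} \left(-23\right)\right)\right) = 500 \left(56 - \frac{229}{12}\right) = 500 \cdot \frac{443}{12} = \frac{55375}{3}$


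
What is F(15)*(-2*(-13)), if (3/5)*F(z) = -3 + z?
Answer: 520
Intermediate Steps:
F(z) = -5 + 5*z/3 (F(z) = 5*(-3 + z)/3 = -5 + 5*z/3)
F(15)*(-2*(-13)) = (-5 + (5/3)*15)*(-2*(-13)) = (-5 + 25)*26 = 20*26 = 520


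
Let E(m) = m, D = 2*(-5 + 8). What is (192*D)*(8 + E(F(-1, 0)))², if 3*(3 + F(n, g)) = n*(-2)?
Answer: 36992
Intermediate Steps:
F(n, g) = -3 - 2*n/3 (F(n, g) = -3 + (n*(-2))/3 = -3 + (-2*n)/3 = -3 - 2*n/3)
D = 6 (D = 2*3 = 6)
(192*D)*(8 + E(F(-1, 0)))² = (192*6)*(8 + (-3 - ⅔*(-1)))² = 1152*(8 + (-3 + ⅔))² = 1152*(8 - 7/3)² = 1152*(17/3)² = 1152*(289/9) = 36992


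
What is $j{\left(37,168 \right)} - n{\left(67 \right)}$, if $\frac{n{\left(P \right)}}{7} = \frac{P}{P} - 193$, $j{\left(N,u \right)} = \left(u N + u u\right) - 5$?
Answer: $35779$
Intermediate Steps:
$j{\left(N,u \right)} = -5 + u^{2} + N u$ ($j{\left(N,u \right)} = \left(N u + u^{2}\right) - 5 = \left(u^{2} + N u\right) - 5 = -5 + u^{2} + N u$)
$n{\left(P \right)} = -1344$ ($n{\left(P \right)} = 7 \left(\frac{P}{P} - 193\right) = 7 \left(1 - 193\right) = 7 \left(-192\right) = -1344$)
$j{\left(37,168 \right)} - n{\left(67 \right)} = \left(-5 + 168^{2} + 37 \cdot 168\right) - -1344 = \left(-5 + 28224 + 6216\right) + 1344 = 34435 + 1344 = 35779$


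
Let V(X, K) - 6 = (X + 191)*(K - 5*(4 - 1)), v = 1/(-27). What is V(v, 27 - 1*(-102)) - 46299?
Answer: -220709/9 ≈ -24523.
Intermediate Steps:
v = -1/27 ≈ -0.037037
V(X, K) = 6 + (-15 + K)*(191 + X) (V(X, K) = 6 + (X + 191)*(K - 5*(4 - 1)) = 6 + (191 + X)*(K - 5*3) = 6 + (191 + X)*(K - 15) = 6 + (191 + X)*(-15 + K) = 6 + (-15 + K)*(191 + X))
V(v, 27 - 1*(-102)) - 46299 = (-2859 - 15*(-1/27) + 191*(27 - 1*(-102)) + (27 - 1*(-102))*(-1/27)) - 46299 = (-2859 + 5/9 + 191*(27 + 102) + (27 + 102)*(-1/27)) - 46299 = (-2859 + 5/9 + 191*129 + 129*(-1/27)) - 46299 = (-2859 + 5/9 + 24639 - 43/9) - 46299 = 195982/9 - 46299 = -220709/9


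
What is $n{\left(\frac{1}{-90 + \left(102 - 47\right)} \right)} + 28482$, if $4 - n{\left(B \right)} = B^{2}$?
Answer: $\frac{34895349}{1225} \approx 28486.0$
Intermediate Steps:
$n{\left(B \right)} = 4 - B^{2}$
$n{\left(\frac{1}{-90 + \left(102 - 47\right)} \right)} + 28482 = \left(4 - \left(\frac{1}{-90 + \left(102 - 47\right)}\right)^{2}\right) + 28482 = \left(4 - \left(\frac{1}{-90 + 55}\right)^{2}\right) + 28482 = \left(4 - \left(\frac{1}{-35}\right)^{2}\right) + 28482 = \left(4 - \left(- \frac{1}{35}\right)^{2}\right) + 28482 = \left(4 - \frac{1}{1225}\right) + 28482 = \frac{4899}{1225} + 28482 = \frac{34895349}{1225}$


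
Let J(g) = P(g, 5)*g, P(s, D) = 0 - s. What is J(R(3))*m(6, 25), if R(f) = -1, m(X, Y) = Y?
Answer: -25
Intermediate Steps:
P(s, D) = -s
J(g) = -g**2 (J(g) = (-g)*g = -g**2)
J(R(3))*m(6, 25) = -1*(-1)**2*25 = -1*1*25 = -1*25 = -25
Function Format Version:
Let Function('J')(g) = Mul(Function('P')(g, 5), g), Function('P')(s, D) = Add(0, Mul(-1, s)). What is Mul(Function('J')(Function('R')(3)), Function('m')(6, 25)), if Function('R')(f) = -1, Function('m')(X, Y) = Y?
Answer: -25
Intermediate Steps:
Function('P')(s, D) = Mul(-1, s)
Function('J')(g) = Mul(-1, Pow(g, 2)) (Function('J')(g) = Mul(Mul(-1, g), g) = Mul(-1, Pow(g, 2)))
Mul(Function('J')(Function('R')(3)), Function('m')(6, 25)) = Mul(Mul(-1, Pow(-1, 2)), 25) = Mul(Mul(-1, 1), 25) = Mul(-1, 25) = -25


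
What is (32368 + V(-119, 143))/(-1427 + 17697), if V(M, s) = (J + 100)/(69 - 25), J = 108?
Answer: 35610/17897 ≈ 1.9897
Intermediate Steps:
V(M, s) = 52/11 (V(M, s) = (108 + 100)/(69 - 25) = 208/44 = 208*(1/44) = 52/11)
(32368 + V(-119, 143))/(-1427 + 17697) = (32368 + 52/11)/(-1427 + 17697) = (356100/11)/16270 = (356100/11)*(1/16270) = 35610/17897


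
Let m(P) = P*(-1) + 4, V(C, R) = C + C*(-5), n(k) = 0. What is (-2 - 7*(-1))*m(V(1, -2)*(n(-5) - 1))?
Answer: 0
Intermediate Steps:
V(C, R) = -4*C (V(C, R) = C - 5*C = -4*C)
m(P) = 4 - P (m(P) = -P + 4 = 4 - P)
(-2 - 7*(-1))*m(V(1, -2)*(n(-5) - 1)) = (-2 - 7*(-1))*(4 - (-4*1)*(0 - 1)) = (-2 + 7)*(4 - (-4)*(-1)) = 5*(4 - 1*4) = 5*(4 - 4) = 5*0 = 0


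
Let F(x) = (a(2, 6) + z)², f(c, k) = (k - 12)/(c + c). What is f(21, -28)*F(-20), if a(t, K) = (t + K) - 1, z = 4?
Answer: -2420/21 ≈ -115.24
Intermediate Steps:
f(c, k) = (-12 + k)/(2*c) (f(c, k) = (-12 + k)/((2*c)) = (-12 + k)*(1/(2*c)) = (-12 + k)/(2*c))
a(t, K) = -1 + K + t (a(t, K) = (K + t) - 1 = -1 + K + t)
F(x) = 121 (F(x) = ((-1 + 6 + 2) + 4)² = (7 + 4)² = 11² = 121)
f(21, -28)*F(-20) = ((½)*(-12 - 28)/21)*121 = ((½)*(1/21)*(-40))*121 = -20/21*121 = -2420/21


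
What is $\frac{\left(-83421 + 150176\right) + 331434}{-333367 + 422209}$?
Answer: $\frac{398189}{88842} \approx 4.482$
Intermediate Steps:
$\frac{\left(-83421 + 150176\right) + 331434}{-333367 + 422209} = \frac{66755 + 331434}{88842} = 398189 \cdot \frac{1}{88842} = \frac{398189}{88842}$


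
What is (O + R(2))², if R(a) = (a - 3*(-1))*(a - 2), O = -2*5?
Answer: 100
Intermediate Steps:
O = -10
R(a) = (-2 + a)*(3 + a) (R(a) = (a + 3)*(-2 + a) = (3 + a)*(-2 + a) = (-2 + a)*(3 + a))
(O + R(2))² = (-10 + (-6 + 2 + 2²))² = (-10 + (-6 + 2 + 4))² = (-10 + 0)² = (-10)² = 100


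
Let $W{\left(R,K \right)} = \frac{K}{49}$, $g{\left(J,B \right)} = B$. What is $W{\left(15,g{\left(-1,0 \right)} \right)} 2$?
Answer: $0$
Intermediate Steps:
$W{\left(R,K \right)} = \frac{K}{49}$ ($W{\left(R,K \right)} = K \frac{1}{49} = \frac{K}{49}$)
$W{\left(15,g{\left(-1,0 \right)} \right)} 2 = \frac{1}{49} \cdot 0 \cdot 2 = 0 \cdot 2 = 0$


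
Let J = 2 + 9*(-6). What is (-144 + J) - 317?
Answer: -513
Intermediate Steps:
J = -52 (J = 2 - 54 = -52)
(-144 + J) - 317 = (-144 - 52) - 317 = -196 - 317 = -513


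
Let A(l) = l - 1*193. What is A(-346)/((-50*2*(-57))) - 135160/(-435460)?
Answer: 26784953/124106100 ≈ 0.21582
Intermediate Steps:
A(l) = -193 + l (A(l) = l - 193 = -193 + l)
A(-346)/((-50*2*(-57))) - 135160/(-435460) = (-193 - 346)/((-50*2*(-57))) - 135160/(-435460) = -539/((-100*(-57))) - 135160*(-1/435460) = -539/5700 + 6758/21773 = 26784953/124106100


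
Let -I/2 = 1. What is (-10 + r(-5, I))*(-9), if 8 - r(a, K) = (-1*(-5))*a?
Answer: -207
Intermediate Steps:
I = -2 (I = -2*1 = -2)
r(a, K) = 8 - 5*a (r(a, K) = 8 - (-1*(-5))*a = 8 - 5*a)
(-10 + r(-5, I))*(-9) = (-10 + (8 - 5*(-5)))*(-9) = (-10 + (8 + 25))*(-9) = (-10 + 33)*(-9) = 23*(-9) = -207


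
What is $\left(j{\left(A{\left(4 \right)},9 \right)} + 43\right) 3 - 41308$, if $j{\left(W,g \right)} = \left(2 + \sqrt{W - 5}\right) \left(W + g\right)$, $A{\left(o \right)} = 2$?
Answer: $-41113 + 33 i \sqrt{3} \approx -41113.0 + 57.158 i$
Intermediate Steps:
$j{\left(W,g \right)} = \left(2 + \sqrt{-5 + W}\right) \left(W + g\right)$
$\left(j{\left(A{\left(4 \right)},9 \right)} + 43\right) 3 - 41308 = \left(\left(2 \cdot 2 + 2 \cdot 9 + 2 \sqrt{-5 + 2} + 9 \sqrt{-5 + 2}\right) + 43\right) 3 - 41308 = \left(\left(4 + 18 + 2 \sqrt{-3} + 9 \sqrt{-3}\right) + 43\right) 3 - 41308 = \left(\left(4 + 18 + 2 i \sqrt{3} + 9 i \sqrt{3}\right) + 43\right) 3 - 41308 = \left(\left(22 + 11 i \sqrt{3}\right) + 43\right) 3 - 41308 = \left(65 + 11 i \sqrt{3}\right) 3 - 41308 = \left(195 + 33 i \sqrt{3}\right) - 41308 = -41113 + 33 i \sqrt{3}$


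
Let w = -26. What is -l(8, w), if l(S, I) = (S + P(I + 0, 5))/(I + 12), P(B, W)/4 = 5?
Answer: 2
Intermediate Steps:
P(B, W) = 20 (P(B, W) = 4*5 = 20)
l(S, I) = (20 + S)/(12 + I) (l(S, I) = (S + 20)/(I + 12) = (20 + S)/(12 + I))
-l(8, w) = -(20 + 8)/(12 - 26) = -28/(-14) = -(-1)*28/14 = -1*(-2) = 2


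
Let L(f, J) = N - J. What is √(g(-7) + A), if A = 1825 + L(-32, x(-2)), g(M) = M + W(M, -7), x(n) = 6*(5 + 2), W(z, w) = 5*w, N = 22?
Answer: √1763 ≈ 41.988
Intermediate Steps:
x(n) = 42 (x(n) = 6*7 = 42)
g(M) = -35 + M (g(M) = M + 5*(-7) = M - 35 = -35 + M)
L(f, J) = 22 - J
A = 1805 (A = 1825 + (22 - 1*42) = 1825 + (22 - 42) = 1825 - 20 = 1805)
√(g(-7) + A) = √((-35 - 7) + 1805) = √(-42 + 1805) = √1763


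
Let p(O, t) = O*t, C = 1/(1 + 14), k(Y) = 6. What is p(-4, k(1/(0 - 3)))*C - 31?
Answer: -163/5 ≈ -32.600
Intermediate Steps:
C = 1/15 ≈ 0.066667
p(-4, k(1/(0 - 3)))*C - 31 = -4*6*(1/15) - 31 = -24*1/15 - 31 = -8/5 - 31 = -163/5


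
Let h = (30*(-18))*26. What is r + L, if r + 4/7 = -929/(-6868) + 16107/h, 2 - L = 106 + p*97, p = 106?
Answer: -44945411297/4326840 ≈ -10388.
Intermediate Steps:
h = -14040 (h = -540*26 = -14040)
L = -10386 (L = 2 - (106 + 106*97) = 2 - (106 + 10282) = 2 - 1*10388 = 2 - 10388 = -10386)
r = -6851057/4326840 (r = -4/7 + (-929/(-6868) + 16107/(-14040)) = -4/7 + (-929*(-1/6868) + 16107*(-1/14040)) = -4/7 + (929/6868 - 413/360) = -4/7 - 625511/618120 = -6851057/4326840 ≈ -1.5834)
r + L = -6851057/4326840 - 10386 = -44945411297/4326840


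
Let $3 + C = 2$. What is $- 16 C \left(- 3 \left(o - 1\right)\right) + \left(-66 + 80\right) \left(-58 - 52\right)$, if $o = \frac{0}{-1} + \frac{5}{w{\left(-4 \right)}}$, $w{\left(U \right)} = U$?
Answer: $-1432$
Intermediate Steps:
$C = -1$ ($C = -3 + 2 = -1$)
$o = - \frac{5}{4}$ ($o = \frac{0}{-1} + \frac{5}{-4} = 0 \left(-1\right) + 5 \left(- \frac{1}{4}\right) = 0 - \frac{5}{4} = - \frac{5}{4} \approx -1.25$)
$- 16 C \left(- 3 \left(o - 1\right)\right) + \left(-66 + 80\right) \left(-58 - 52\right) = \left(-16\right) \left(-1\right) \left(- 3 \left(- \frac{5}{4} - 1\right)\right) + \left(-66 + 80\right) \left(-58 - 52\right) = 16 \left(\left(-3\right) \left(- \frac{9}{4}\right)\right) + 14 \left(-110\right) = 16 \cdot \frac{27}{4} - 1540 = 108 - 1540 = -1432$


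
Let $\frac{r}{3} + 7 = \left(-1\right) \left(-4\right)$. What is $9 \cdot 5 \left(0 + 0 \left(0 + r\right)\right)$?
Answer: $0$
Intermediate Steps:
$r = -9$ ($r = -21 + 3 \left(\left(-1\right) \left(-4\right)\right) = -21 + 3 \cdot 4 = -21 + 12 = -9$)
$9 \cdot 5 \left(0 + 0 \left(0 + r\right)\right) = 9 \cdot 5 \left(0 + 0 \left(0 - 9\right)\right) = 45 \left(0 + 0 \left(-9\right)\right) = 45 \left(0 + 0\right) = 45 \cdot 0 = 0$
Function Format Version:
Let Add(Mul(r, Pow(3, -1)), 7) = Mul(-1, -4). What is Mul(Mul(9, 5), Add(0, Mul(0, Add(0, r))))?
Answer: 0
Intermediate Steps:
r = -9 (r = Add(-21, Mul(3, Mul(-1, -4))) = Add(-21, Mul(3, 4)) = Add(-21, 12) = -9)
Mul(Mul(9, 5), Add(0, Mul(0, Add(0, r)))) = Mul(Mul(9, 5), Add(0, Mul(0, Add(0, -9)))) = Mul(45, Add(0, Mul(0, -9))) = Mul(45, Add(0, 0)) = Mul(45, 0) = 0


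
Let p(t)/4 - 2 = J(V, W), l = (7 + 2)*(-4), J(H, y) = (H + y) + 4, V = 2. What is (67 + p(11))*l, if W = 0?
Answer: -3564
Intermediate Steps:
J(H, y) = 4 + H + y
l = -36 (l = 9*(-4) = -36)
p(t) = 32 (p(t) = 8 + 4*(4 + 2 + 0) = 8 + 4*6 = 8 + 24 = 32)
(67 + p(11))*l = (67 + 32)*(-36) = 99*(-36) = -3564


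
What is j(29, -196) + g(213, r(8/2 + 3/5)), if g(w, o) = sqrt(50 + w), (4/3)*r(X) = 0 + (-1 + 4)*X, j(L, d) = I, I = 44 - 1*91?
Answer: -47 + sqrt(263) ≈ -30.783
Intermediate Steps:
I = -47 (I = 44 - 91 = -47)
j(L, d) = -47
r(X) = 9*X/4 (r(X) = 3*(0 + (-1 + 4)*X)/4 = 3*(0 + 3*X)/4 = 3*(3*X)/4 = 9*X/4)
j(29, -196) + g(213, r(8/2 + 3/5)) = -47 + sqrt(50 + 213) = -47 + sqrt(263)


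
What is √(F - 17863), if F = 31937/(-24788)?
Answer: I*√2744155422257/12394 ≈ 133.66*I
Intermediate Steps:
F = -31937/24788 (F = 31937*(-1/24788) = -31937/24788 ≈ -1.2884)
√(F - 17863) = √(-31937/24788 - 17863) = √(-442819981/24788) = I*√2744155422257/12394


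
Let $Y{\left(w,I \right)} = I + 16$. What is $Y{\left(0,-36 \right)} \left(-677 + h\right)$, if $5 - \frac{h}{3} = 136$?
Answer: $21400$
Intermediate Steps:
$Y{\left(w,I \right)} = 16 + I$
$h = -393$ ($h = 15 - 408 = -393$)
$Y{\left(0,-36 \right)} \left(-677 + h\right) = \left(16 - 36\right) \left(-677 - 393\right) = \left(-20\right) \left(-1070\right) = 21400$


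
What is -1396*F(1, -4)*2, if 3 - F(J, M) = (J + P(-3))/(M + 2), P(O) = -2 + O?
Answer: -2792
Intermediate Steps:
F(J, M) = 3 - (-5 + J)/(2 + M) (F(J, M) = 3 - (J + (-2 - 3))/(M + 2) = 3 - (J - 5)/(2 + M) = 3 - (-5 + J)/(2 + M))
-1396*F(1, -4)*2 = -1396*(11 - 1*1 + 3*(-4))/(2 - 4)*2 = -1396*(11 - 1 - 12)/(-2)*2 = -1396*(-½*(-2))*2 = -1396*2 = -2792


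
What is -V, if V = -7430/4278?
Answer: 3715/2139 ≈ 1.7368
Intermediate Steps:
V = -3715/2139 (V = -7430*1/4278 = -3715/2139 ≈ -1.7368)
-V = -1*(-3715/2139) = 3715/2139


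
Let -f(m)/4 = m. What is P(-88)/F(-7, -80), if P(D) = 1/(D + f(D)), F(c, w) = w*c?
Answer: 1/147840 ≈ 6.7641e-6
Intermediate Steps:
F(c, w) = c*w
f(m) = -4*m
P(D) = -1/(3*D) (P(D) = 1/(D - 4*D) = 1/(-3*D) = -1/(3*D))
P(-88)/F(-7, -80) = (-⅓/(-88))/((-7*(-80))) = -⅓*(-1/88)/560 = (1/264)*(1/560) = 1/147840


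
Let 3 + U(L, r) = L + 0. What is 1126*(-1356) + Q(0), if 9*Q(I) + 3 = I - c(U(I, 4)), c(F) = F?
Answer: -1526856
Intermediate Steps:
U(L, r) = -3 + L (U(L, r) = -3 + (L + 0) = -3 + L)
Q(I) = 0 (Q(I) = -1/3 + (I - (-3 + I))/9 = -1/3 + (I + (3 - I))/9 = -1/3 + (1/9)*3 = -1/3 + 1/3 = 0)
1126*(-1356) + Q(0) = 1126*(-1356) + 0 = -1526856 + 0 = -1526856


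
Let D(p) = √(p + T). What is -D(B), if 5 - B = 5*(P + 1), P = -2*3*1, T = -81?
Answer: -I*√51 ≈ -7.1414*I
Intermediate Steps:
P = -6 (P = -6*1 = -6)
B = 30 (B = 5 - 5*(-6 + 1) = 5 - 5*(-5) = 5 - 1*(-25) = 5 + 25 = 30)
D(p) = √(-81 + p) (D(p) = √(p - 81) = √(-81 + p))
-D(B) = -√(-81 + 30) = -√(-51) = -I*√51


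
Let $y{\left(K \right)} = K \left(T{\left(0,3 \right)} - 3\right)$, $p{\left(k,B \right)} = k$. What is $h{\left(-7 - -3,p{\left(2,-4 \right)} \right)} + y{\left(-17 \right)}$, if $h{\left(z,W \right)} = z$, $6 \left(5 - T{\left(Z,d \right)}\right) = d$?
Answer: $- \frac{59}{2} \approx -29.5$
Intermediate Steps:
$T{\left(Z,d \right)} = 5 - \frac{d}{6}$
$y{\left(K \right)} = \frac{3 K}{2}$ ($y{\left(K \right)} = K \left(\left(5 - \frac{1}{2}\right) - 3\right) = K \left(\frac{9}{2} - 3\right) = K \frac{3}{2} = \frac{3 K}{2}$)
$h{\left(-7 - -3,p{\left(2,-4 \right)} \right)} + y{\left(-17 \right)} = \left(-7 - -3\right) + \frac{3}{2} \left(-17\right) = \left(-7 + 3\right) - \frac{51}{2} = -4 - \frac{51}{2} = - \frac{59}{2}$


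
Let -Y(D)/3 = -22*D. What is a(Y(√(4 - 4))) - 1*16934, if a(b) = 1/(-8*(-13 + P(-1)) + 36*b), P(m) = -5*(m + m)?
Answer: -406415/24 ≈ -16934.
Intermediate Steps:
P(m) = -10*m
Y(D) = 66*D (Y(D) = -(-66)*D = 66*D)
a(b) = 1/(24 + 36*b) (a(b) = 1/(-8*(-13 - 10*(-1)) + 36*b) = 1/(-8*(-13 + 10) + 36*b) = 1/(-8*(-3) + 36*b) = 1/(24 + 36*b))
a(Y(√(4 - 4))) - 1*16934 = 1/(12*(2 + 3*(66*√(4 - 4)))) - 1*16934 = 1/(12*(2 + 3*(66*√0))) - 16934 = 1/(12*(2 + 3*(66*0))) - 16934 = 1/(12*(2 + 3*0)) - 16934 = 1/(12*(2 + 0)) - 16934 = (1/12)/2 - 16934 = (1/12)*(½) - 16934 = 1/24 - 16934 = -406415/24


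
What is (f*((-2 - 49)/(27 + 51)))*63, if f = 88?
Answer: -47124/13 ≈ -3624.9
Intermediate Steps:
(f*((-2 - 49)/(27 + 51)))*63 = (88*((-2 - 49)/(27 + 51)))*63 = (88*(-51/78))*63 = (88*(-51*1/78))*63 = (88*(-17/26))*63 = -748/13*63 = -47124/13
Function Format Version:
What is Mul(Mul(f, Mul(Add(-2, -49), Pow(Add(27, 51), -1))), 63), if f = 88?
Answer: Rational(-47124, 13) ≈ -3624.9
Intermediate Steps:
Mul(Mul(f, Mul(Add(-2, -49), Pow(Add(27, 51), -1))), 63) = Mul(Mul(88, Mul(Add(-2, -49), Pow(Add(27, 51), -1))), 63) = Mul(Mul(88, Mul(-51, Pow(78, -1))), 63) = Mul(Mul(88, Mul(-51, Rational(1, 78))), 63) = Mul(Mul(88, Rational(-17, 26)), 63) = Mul(Rational(-748, 13), 63) = Rational(-47124, 13)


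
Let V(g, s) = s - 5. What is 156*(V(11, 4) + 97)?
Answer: 14976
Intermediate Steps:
V(g, s) = -5 + s
156*(V(11, 4) + 97) = 156*((-5 + 4) + 97) = 156*(-1 + 97) = 156*96 = 14976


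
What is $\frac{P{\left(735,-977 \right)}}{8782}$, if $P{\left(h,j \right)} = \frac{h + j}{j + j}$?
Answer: $\frac{121}{8580014} \approx 1.4103 \cdot 10^{-5}$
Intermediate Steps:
$P{\left(h,j \right)} = \frac{h + j}{2 j}$
$\frac{P{\left(735,-977 \right)}}{8782} = \frac{\frac{1}{2} \frac{1}{-977} \left(735 - 977\right)}{8782} = \frac{1}{2} \left(- \frac{1}{977}\right) \left(-242\right) \frac{1}{8782} = \frac{121}{977} \cdot \frac{1}{8782} = \frac{121}{8580014}$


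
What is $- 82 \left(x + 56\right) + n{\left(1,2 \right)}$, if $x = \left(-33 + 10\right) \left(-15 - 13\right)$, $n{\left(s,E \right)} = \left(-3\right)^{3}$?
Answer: $-57427$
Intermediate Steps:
$n{\left(s,E \right)} = -27$
$x = 644$ ($x = - 23 \left(-15 - 13\right) = \left(-23\right) \left(-28\right) = 644$)
$- 82 \left(x + 56\right) + n{\left(1,2 \right)} = - 82 \left(644 + 56\right) - 27 = \left(-82\right) 700 - 27 = -57400 - 27 = -57427$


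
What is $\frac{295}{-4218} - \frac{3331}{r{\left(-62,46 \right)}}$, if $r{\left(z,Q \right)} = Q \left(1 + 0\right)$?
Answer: $- \frac{3515932}{48507} \approx -72.483$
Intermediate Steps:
$r{\left(z,Q \right)} = Q$ ($r{\left(z,Q \right)} = Q 1 = Q$)
$\frac{295}{-4218} - \frac{3331}{r{\left(-62,46 \right)}} = \frac{295}{-4218} - \frac{3331}{46} = 295 \left(- \frac{1}{4218}\right) - \frac{3331}{46} = - \frac{295}{4218} - \frac{3331}{46} = - \frac{3515932}{48507}$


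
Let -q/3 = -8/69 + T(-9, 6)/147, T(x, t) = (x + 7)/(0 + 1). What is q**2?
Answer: 191844/1270129 ≈ 0.15104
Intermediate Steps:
T(x, t) = 7 + x (T(x, t) = (7 + x)/1 = (7 + x)*1 = 7 + x)
q = 438/1127 (q = -3*(-8/69 + (7 - 9)/147) = -3*(-8*1/69 - 2*1/147) = -3*(-8/69 - 2/147) = -3*(-146/1127) = 438/1127 ≈ 0.38864)
q**2 = (438/1127)**2 = 191844/1270129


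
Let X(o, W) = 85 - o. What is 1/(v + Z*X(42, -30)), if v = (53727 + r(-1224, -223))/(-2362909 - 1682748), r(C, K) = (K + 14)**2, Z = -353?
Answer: -4045657/61409125011 ≈ -6.5880e-5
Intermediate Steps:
r(C, K) = (14 + K)**2
v = -97408/4045657 (v = (53727 + (14 - 223)**2)/(-2362909 - 1682748) = (53727 + (-209)**2)/(-4045657) = (53727 + 43681)*(-1/4045657) = 97408*(-1/4045657) = -97408/4045657 ≈ -0.024077)
1/(v + Z*X(42, -30)) = 1/(-97408/4045657 - 353*(85 - 1*42)) = 1/(-97408/4045657 - 353*(85 - 42)) = 1/(-97408/4045657 - 353*43) = 1/(-97408/4045657 - 15179) = 1/(-61409125011/4045657) = -4045657/61409125011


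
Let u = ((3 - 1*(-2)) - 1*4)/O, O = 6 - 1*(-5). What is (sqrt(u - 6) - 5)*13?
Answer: -65 + 13*I*sqrt(715)/11 ≈ -65.0 + 31.601*I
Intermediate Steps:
O = 11 (O = 6 + 5 = 11)
u = 1/11 (u = ((3 - 1*(-2)) - 1*4)/11 = ((3 + 2) - 4)*(1/11) = (5 - 4)*(1/11) = 1*(1/11) = 1/11 ≈ 0.090909)
(sqrt(u - 6) - 5)*13 = (sqrt(1/11 - 6) - 5)*13 = (sqrt(-65/11) - 5)*13 = (I*sqrt(715)/11 - 5)*13 = (-5 + I*sqrt(715)/11)*13 = -65 + 13*I*sqrt(715)/11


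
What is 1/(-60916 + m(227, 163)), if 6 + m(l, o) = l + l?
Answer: -1/60468 ≈ -1.6538e-5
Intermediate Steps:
m(l, o) = -6 + 2*l (m(l, o) = -6 + (l + l) = -6 + 2*l)
1/(-60916 + m(227, 163)) = 1/(-60916 + (-6 + 2*227)) = 1/(-60916 + (-6 + 454)) = 1/(-60916 + 448) = 1/(-60468) = -1/60468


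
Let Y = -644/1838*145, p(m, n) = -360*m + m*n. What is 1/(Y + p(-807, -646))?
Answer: 919/746036108 ≈ 1.2318e-6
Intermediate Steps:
Y = -46690/919 (Y = -644*1/1838*145 = -322/919*145 = -46690/919 ≈ -50.805)
1/(Y + p(-807, -646)) = 1/(-46690/919 - 807*(-360 - 646)) = 1/(-46690/919 - 807*(-1006)) = 1/(-46690/919 + 811842) = 1/(746036108/919) = 919/746036108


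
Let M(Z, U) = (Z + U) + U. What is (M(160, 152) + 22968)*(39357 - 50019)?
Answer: -249831984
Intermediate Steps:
M(Z, U) = Z + 2*U (M(Z, U) = (U + Z) + U = Z + 2*U)
(M(160, 152) + 22968)*(39357 - 50019) = ((160 + 2*152) + 22968)*(39357 - 50019) = ((160 + 304) + 22968)*(-10662) = (464 + 22968)*(-10662) = 23432*(-10662) = -249831984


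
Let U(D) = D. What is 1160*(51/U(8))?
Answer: 7395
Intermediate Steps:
1160*(51/U(8)) = 1160*(51/8) = 7395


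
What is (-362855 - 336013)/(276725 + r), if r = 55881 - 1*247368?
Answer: -349434/42619 ≈ -8.1990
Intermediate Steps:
r = -191487 (r = 55881 - 247368 = -191487)
(-362855 - 336013)/(276725 + r) = (-362855 - 336013)/(276725 - 191487) = -698868/85238 = -698868*1/85238 = -349434/42619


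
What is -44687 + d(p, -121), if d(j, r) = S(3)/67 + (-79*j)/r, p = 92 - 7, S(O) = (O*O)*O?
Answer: -361824337/8107 ≈ -44631.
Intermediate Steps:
S(O) = O**3 (S(O) = O**2*O = O**3)
p = 85
d(j, r) = 27/67 - 79*j/r (d(j, r) = 3**3/67 + (-79*j)/r = 27*(1/67) - 79*j/r = 27/67 - 79*j/r)
-44687 + d(p, -121) = -44687 + (27/67 - 79*85/(-121)) = -44687 + (27/67 - 79*85*(-1/121)) = -44687 + (27/67 + 6715/121) = -44687 + 453172/8107 = -361824337/8107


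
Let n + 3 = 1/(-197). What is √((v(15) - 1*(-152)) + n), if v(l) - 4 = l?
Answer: √6519715/197 ≈ 12.961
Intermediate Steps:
v(l) = 4 + l
n = -592/197 (n = -3 + 1/(-197) = -3 - 1/197 = -592/197 ≈ -3.0051)
√((v(15) - 1*(-152)) + n) = √(((4 + 15) - 1*(-152)) - 592/197) = √((19 + 152) - 592/197) = √(171 - 592/197) = √(33095/197) = √6519715/197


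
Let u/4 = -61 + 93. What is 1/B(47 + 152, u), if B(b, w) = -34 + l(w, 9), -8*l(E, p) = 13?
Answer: -8/285 ≈ -0.028070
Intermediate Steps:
l(E, p) = -13/8 (l(E, p) = -⅛*13 = -13/8)
u = 128 (u = 4*(-61 + 93) = 4*32 = 128)
B(b, w) = -285/8 (B(b, w) = -34 - 13/8 = -285/8)
1/B(47 + 152, u) = 1/(-285/8) = -8/285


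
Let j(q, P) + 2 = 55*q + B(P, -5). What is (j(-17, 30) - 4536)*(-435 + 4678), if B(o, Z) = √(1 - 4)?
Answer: -23221939 + 4243*I*√3 ≈ -2.3222e+7 + 7349.1*I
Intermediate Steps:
B(o, Z) = I*√3 (B(o, Z) = √(-3) = I*√3)
j(q, P) = -2 + 55*q + I*√3 (j(q, P) = -2 + (55*q + I*√3) = -2 + 55*q + I*√3)
(j(-17, 30) - 4536)*(-435 + 4678) = ((-2 + 55*(-17) + I*√3) - 4536)*(-435 + 4678) = ((-2 - 935 + I*√3) - 4536)*4243 = ((-937 + I*√3) - 4536)*4243 = (-5473 + I*√3)*4243 = -23221939 + 4243*I*√3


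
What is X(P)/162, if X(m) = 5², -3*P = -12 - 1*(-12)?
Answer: 25/162 ≈ 0.15432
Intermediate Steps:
P = 0 (P = -(-12 - 1*(-12))/3 = -(-12 + 12)/3 = -⅓*0 = 0)
X(m) = 25
X(P)/162 = 25/162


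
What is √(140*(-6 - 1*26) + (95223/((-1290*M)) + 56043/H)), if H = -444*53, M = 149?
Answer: 7*I*√1444193466799617255/125641270 ≈ 66.954*I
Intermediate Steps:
H = -23532
√(140*(-6 - 1*26) + (95223/((-1290*M)) + 56043/H)) = √(140*(-6 - 1*26) + (95223/((-1290*149)) + 56043/(-23532))) = √(140*(-6 - 26) + (95223/(-192210) + 56043*(-1/23532))) = √(140*(-32) + (95223*(-1/192210) - 18681/7844)) = √(-4480 + (-31741/64070 - 18681/7844)) = √(-4480 - 722934037/251282540) = √(-1126468713237/251282540) = 7*I*√1444193466799617255/125641270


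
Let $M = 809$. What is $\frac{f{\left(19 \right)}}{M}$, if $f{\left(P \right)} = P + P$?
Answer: $\frac{38}{809} \approx 0.046972$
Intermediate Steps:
$f{\left(P \right)} = 2 P$
$\frac{f{\left(19 \right)}}{M} = \frac{2 \cdot 19}{809} = 38 \cdot \frac{1}{809} = \frac{38}{809}$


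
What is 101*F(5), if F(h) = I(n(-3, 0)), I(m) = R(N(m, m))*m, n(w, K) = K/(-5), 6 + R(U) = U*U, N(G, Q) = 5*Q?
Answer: 0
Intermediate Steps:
R(U) = -6 + U**2 (R(U) = -6 + U*U = -6 + U**2)
n(w, K) = -K/5 (n(w, K) = K*(-1/5) = -K/5)
I(m) = m*(-6 + 25*m**2) (I(m) = (-6 + (5*m)**2)*m = (-6 + 25*m**2)*m = m*(-6 + 25*m**2))
F(h) = 0 (F(h) = (-1/5*0)*(-6 + 25*(-1/5*0)**2) = 0*(-6 + 25*0**2) = 0*(-6 + 25*0) = 0*(-6 + 0) = 0*(-6) = 0)
101*F(5) = 101*0 = 0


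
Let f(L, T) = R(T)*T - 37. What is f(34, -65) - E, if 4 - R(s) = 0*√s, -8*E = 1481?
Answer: -895/8 ≈ -111.88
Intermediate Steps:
E = -1481/8 (E = -⅛*1481 = -1481/8 ≈ -185.13)
R(s) = 4 (R(s) = 4 - 0*√s = 4 - 1*0 = 4 + 0 = 4)
f(L, T) = -37 + 4*T (f(L, T) = 4*T - 37 = -37 + 4*T)
f(34, -65) - E = (-37 + 4*(-65)) - 1*(-1481/8) = (-37 - 260) + 1481/8 = -297 + 1481/8 = -895/8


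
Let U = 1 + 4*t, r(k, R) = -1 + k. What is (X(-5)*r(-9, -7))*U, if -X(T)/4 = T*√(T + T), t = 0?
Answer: -200*I*√10 ≈ -632.46*I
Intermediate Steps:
X(T) = -4*√2*T^(3/2) (X(T) = -4*T*√(T + T) = -4*T*√(2*T) = -4*T*√2*√T = -4*√2*T^(3/2))
U = 1 (U = 1 + 4*0 = 1 + 0 = 1)
(X(-5)*r(-9, -7))*U = ((-4*√2*(-5)^(3/2))*(-1 - 9))*1 = (-4*√2*(-5*I*√5)*(-10))*1 = ((20*I*√10)*(-10))*1 = -200*I*√10*1 = -200*I*√10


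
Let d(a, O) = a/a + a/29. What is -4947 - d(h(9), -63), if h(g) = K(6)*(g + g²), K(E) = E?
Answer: -144032/29 ≈ -4966.6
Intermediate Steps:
h(g) = 6*g + 6*g² (h(g) = 6*(g + g²) = 6*g + 6*g²)
d(a, O) = 1 + a/29 (d(a, O) = 1 + a*(1/29) = 1 + a/29)
-4947 - d(h(9), -63) = -4947 - (1 + (6*9*(1 + 9))/29) = -4947 - (1 + (6*9*10)/29) = -4947 - (1 + (1/29)*540) = -4947 - (1 + 540/29) = -4947 - 1*569/29 = -4947 - 569/29 = -144032/29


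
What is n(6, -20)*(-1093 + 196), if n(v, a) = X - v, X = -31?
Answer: 33189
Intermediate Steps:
n(v, a) = -31 - v
n(6, -20)*(-1093 + 196) = (-31 - 1*6)*(-1093 + 196) = (-31 - 6)*(-897) = -37*(-897) = 33189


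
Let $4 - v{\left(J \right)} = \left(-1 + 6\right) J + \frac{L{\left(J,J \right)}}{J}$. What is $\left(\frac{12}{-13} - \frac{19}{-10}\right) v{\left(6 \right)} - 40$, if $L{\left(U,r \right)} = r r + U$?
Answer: $- \frac{9391}{130} \approx -72.238$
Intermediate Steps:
$L{\left(U,r \right)} = U + r^{2}$ ($L{\left(U,r \right)} = r^{2} + U = U + r^{2}$)
$v{\left(J \right)} = 4 - 5 J - \frac{J + J^{2}}{J}$ ($v{\left(J \right)} = 4 - \left(\left(-1 + 6\right) J + \frac{J + J^{2}}{J}\right) = 4 - \left(5 J + \frac{J + J^{2}}{J}\right) = 4 - 5 J - \frac{J + J^{2}}{J}$)
$\left(\frac{12}{-13} - \frac{19}{-10}\right) v{\left(6 \right)} - 40 = \left(\frac{12}{-13} - \frac{19}{-10}\right) \left(3 - 36\right) - 40 = \left(12 \left(- \frac{1}{13}\right) - - \frac{19}{10}\right) \left(3 - 36\right) - 40 = \left(- \frac{12}{13} + \frac{19}{10}\right) \left(-33\right) - 40 = \frac{127}{130} \left(-33\right) - 40 = - \frac{4191}{130} - 40 = - \frac{9391}{130}$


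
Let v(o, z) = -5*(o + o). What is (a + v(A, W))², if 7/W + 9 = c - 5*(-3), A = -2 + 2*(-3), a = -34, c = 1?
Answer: 2116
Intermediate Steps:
A = -8 (A = -2 - 6 = -8)
W = 1 (W = 7/(-9 + (1 - 5*(-3))) = 7/(-9 + (1 - 1*(-15))) = 7/(-9 + (1 + 15)) = 7/(-9 + 16) = 7/7 = 7*(⅐) = 1)
v(o, z) = -10*o
(a + v(A, W))² = (-34 - 10*(-8))² = (-34 + 80)² = 46² = 2116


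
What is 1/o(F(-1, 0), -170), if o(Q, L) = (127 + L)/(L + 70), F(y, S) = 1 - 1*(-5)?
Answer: 100/43 ≈ 2.3256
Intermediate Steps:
F(y, S) = 6 (F(y, S) = 1 + 5 = 6)
o(Q, L) = (127 + L)/(70 + L)
1/o(F(-1, 0), -170) = 1/((127 - 170)/(70 - 170)) = 1/(-43/(-100)) = 1/(-1/100*(-43)) = 1/(43/100) = 100/43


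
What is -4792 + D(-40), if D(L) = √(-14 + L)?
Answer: -4792 + 3*I*√6 ≈ -4792.0 + 7.3485*I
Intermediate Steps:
-4792 + D(-40) = -4792 + √(-14 - 40) = -4792 + √(-54) = -4792 + 3*I*√6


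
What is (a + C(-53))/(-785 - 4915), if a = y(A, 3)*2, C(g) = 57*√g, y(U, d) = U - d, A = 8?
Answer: -1/570 - I*√53/100 ≈ -0.0017544 - 0.072801*I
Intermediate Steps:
a = 10 (a = (8 - 1*3)*2 = (8 - 3)*2 = 5*2 = 10)
(a + C(-53))/(-785 - 4915) = (10 + 57*√(-53))/(-785 - 4915) = (10 + 57*(I*√53))/(-5700) = (10 + 57*I*√53)*(-1/5700) = -1/570 - I*√53/100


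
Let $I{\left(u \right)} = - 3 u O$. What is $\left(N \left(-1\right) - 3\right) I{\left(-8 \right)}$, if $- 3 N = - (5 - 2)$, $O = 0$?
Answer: $0$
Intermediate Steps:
$N = 1$ ($N = - \frac{\left(-1\right) \left(5 - 2\right)}{3} = - \frac{\left(-1\right) 3}{3} = \left(- \frac{1}{3}\right) \left(-3\right) = 1$)
$I{\left(u \right)} = 0$ ($I{\left(u \right)} = - 3 u 0 = 0$)
$\left(N \left(-1\right) - 3\right) I{\left(-8 \right)} = \left(1 \left(-1\right) - 3\right) 0 = \left(-1 - 3\right) 0 = \left(-4\right) 0 = 0$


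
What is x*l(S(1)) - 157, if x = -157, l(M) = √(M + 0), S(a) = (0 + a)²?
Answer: -314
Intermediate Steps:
S(a) = a²
l(M) = √M
x*l(S(1)) - 157 = -157*√(1²) - 157 = -157*√1 - 157 = -157*1 - 157 = -157 - 157 = -314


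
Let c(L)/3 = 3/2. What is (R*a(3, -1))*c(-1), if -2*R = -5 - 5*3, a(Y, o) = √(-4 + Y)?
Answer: 45*I ≈ 45.0*I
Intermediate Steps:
c(L) = 9/2 (c(L) = 3*(3/2) = 9/2)
R = 10 (R = -(-5 - 5*3)/2 = -(-5 - 15)/2 = -½*(-20) = 10)
(R*a(3, -1))*c(-1) = (10*√(-4 + 3))*(9/2) = (10*√(-1))*(9/2) = (10*I)*(9/2) = 45*I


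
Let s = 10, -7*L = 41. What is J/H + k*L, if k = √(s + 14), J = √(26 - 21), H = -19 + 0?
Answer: -82*√6/7 - √5/19 ≈ -28.812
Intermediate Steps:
L = -41/7 (L = -⅐*41 = -41/7 ≈ -5.8571)
H = -19
J = √5 ≈ 2.2361
k = 2*√6 (k = √(10 + 14) = √24 = 2*√6 ≈ 4.8990)
J/H + k*L = √5/(-19) + (2*√6)*(-41/7) = √5*(-1/19) - 82*√6/7 = -√5/19 - 82*√6/7 = -82*√6/7 - √5/19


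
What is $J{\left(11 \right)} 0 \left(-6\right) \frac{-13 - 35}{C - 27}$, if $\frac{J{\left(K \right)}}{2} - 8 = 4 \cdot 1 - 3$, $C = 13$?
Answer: $0$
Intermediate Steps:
$J{\left(K \right)} = 18$ ($J{\left(K \right)} = 16 + 2 \left(4 \cdot 1 - 3\right) = 16 + 2 \left(4 - 3\right) = 16 + 2 \cdot 1 = 16 + 2 = 18$)
$J{\left(11 \right)} 0 \left(-6\right) \frac{-13 - 35}{C - 27} = 18 \cdot 0 \left(-6\right) \frac{-13 - 35}{13 - 27} = 18 \cdot 0 \left(- \frac{48}{-14}\right) = 0 \left(\left(-48\right) \left(- \frac{1}{14}\right)\right) = 0 \cdot \frac{24}{7} = 0$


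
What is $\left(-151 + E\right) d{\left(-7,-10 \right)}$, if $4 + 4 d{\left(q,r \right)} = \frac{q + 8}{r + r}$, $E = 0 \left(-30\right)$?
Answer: $\frac{12231}{80} \approx 152.89$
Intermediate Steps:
$E = 0$
$d{\left(q,r \right)} = -1 + \frac{8 + q}{8 r}$ ($d{\left(q,r \right)} = -1 + \frac{\left(q + 8\right) \frac{1}{r + r}}{4} = -1 + \frac{\left(8 + q\right) \frac{1}{2 r}}{4} = -1 + \frac{\frac{1}{2} \frac{1}{r} \left(8 + q\right)}{4} = -1 + \frac{8 + q}{8 r}$)
$\left(-151 + E\right) d{\left(-7,-10 \right)} = \left(-151 + 0\right) \frac{1 - -10 + \frac{1}{8} \left(-7\right)}{-10} = - 151 \left(- \frac{1 + 10 - \frac{7}{8}}{10}\right) = - 151 \left(\left(- \frac{1}{10}\right) \frac{81}{8}\right) = \left(-151\right) \left(- \frac{81}{80}\right) = \frac{12231}{80}$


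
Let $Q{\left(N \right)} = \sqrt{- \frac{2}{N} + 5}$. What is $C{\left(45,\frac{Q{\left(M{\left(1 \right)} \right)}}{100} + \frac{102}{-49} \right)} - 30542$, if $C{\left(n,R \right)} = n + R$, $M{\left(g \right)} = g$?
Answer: $- \frac{1494455}{49} + \frac{\sqrt{3}}{100} \approx -30499.0$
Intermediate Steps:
$Q{\left(N \right)} = \sqrt{5 - \frac{2}{N}}$
$C{\left(n,R \right)} = R + n$
$C{\left(45,\frac{Q{\left(M{\left(1 \right)} \right)}}{100} + \frac{102}{-49} \right)} - 30542 = \left(\left(\frac{\sqrt{5 - \frac{2}{1}}}{100} + \frac{102}{-49}\right) + 45\right) - 30542 = \left(\left(\sqrt{5 - 2} \cdot \frac{1}{100} + 102 \left(- \frac{1}{49}\right)\right) + 45\right) - 30542 = \left(\left(\sqrt{5 - 2} \cdot \frac{1}{100} - \frac{102}{49}\right) + 45\right) - 30542 = \left(\left(\sqrt{3} \cdot \frac{1}{100} - \frac{102}{49}\right) + 45\right) - 30542 = \left(\left(\frac{\sqrt{3}}{100} - \frac{102}{49}\right) + 45\right) - 30542 = \left(\left(- \frac{102}{49} + \frac{\sqrt{3}}{100}\right) + 45\right) - 30542 = \left(\frac{2103}{49} + \frac{\sqrt{3}}{100}\right) - 30542 = - \frac{1494455}{49} + \frac{\sqrt{3}}{100}$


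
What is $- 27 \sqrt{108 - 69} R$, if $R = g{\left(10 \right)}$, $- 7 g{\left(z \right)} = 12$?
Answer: $\frac{324 \sqrt{39}}{7} \approx 289.05$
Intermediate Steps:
$g{\left(z \right)} = - \frac{12}{7}$ ($g{\left(z \right)} = \left(- \frac{1}{7}\right) 12 = - \frac{12}{7}$)
$R = - \frac{12}{7} \approx -1.7143$
$- 27 \sqrt{108 - 69} R = - 27 \sqrt{108 - 69} \left(- \frac{12}{7}\right) = - 27 \sqrt{39} \left(- \frac{12}{7}\right) = \frac{324 \sqrt{39}}{7}$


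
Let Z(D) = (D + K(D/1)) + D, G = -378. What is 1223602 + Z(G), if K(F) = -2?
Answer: 1222844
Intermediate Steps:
Z(D) = -2 + 2*D (Z(D) = (D - 2) + D = (-2 + D) + D = -2 + 2*D)
1223602 + Z(G) = 1223602 + (-2 + 2*(-378)) = 1223602 + (-2 - 756) = 1223602 - 758 = 1222844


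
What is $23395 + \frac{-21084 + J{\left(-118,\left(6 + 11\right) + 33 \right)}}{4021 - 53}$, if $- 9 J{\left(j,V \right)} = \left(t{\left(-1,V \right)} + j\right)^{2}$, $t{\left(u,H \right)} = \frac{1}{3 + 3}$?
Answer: $\frac{30070029575}{1285632} \approx 23389.0$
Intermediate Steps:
$t{\left(u,H \right)} = \frac{1}{6}$
$J{\left(j,V \right)} = - \frac{\left(\frac{1}{6} + j\right)^{2}}{9}$
$23395 + \frac{-21084 + J{\left(-118,\left(6 + 11\right) + 33 \right)}}{4021 - 53} = 23395 + \frac{-21084 - \frac{\left(1 + 6 \left(-118\right)\right)^{2}}{324}}{4021 - 53} = 23395 + \frac{-21084 - \frac{\left(1 - 708\right)^{2}}{324}}{3968} = 23395 + \left(-21084 - \frac{\left(-707\right)^{2}}{324}\right) \frac{1}{3968} = 23395 + \left(-21084 - \frac{499849}{324}\right) \frac{1}{3968} = 23395 - \frac{7331065}{1285632} = \frac{30070029575}{1285632}$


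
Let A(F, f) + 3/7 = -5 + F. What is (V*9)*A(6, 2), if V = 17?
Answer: 612/7 ≈ 87.429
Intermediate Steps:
A(F, f) = -38/7 + F (A(F, f) = -3/7 + (-5 + F) = -38/7 + F)
(V*9)*A(6, 2) = (17*9)*(-38/7 + 6) = 153*(4/7) = 612/7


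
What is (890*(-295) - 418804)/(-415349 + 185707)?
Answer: 340677/114821 ≈ 2.9670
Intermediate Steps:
(890*(-295) - 418804)/(-415349 + 185707) = (-262550 - 418804)/(-229642) = -681354*(-1/229642) = 340677/114821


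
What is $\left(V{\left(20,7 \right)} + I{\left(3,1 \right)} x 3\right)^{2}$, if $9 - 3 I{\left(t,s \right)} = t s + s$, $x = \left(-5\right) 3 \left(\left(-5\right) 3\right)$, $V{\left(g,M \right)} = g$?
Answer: $1311025$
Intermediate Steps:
$x = 225$ ($x = \left(-15\right) \left(-15\right) = 225$)
$I{\left(t,s \right)} = 3 - \frac{s}{3} - \frac{s t}{3}$ ($I{\left(t,s \right)} = 3 - \frac{t s + s}{3} = 3 - \frac{s t + s}{3} = 3 - \frac{s + s t}{3} = 3 - \left(\frac{s}{3} + \frac{s t}{3}\right) = 3 - \frac{s}{3} - \frac{s t}{3}$)
$\left(V{\left(20,7 \right)} + I{\left(3,1 \right)} x 3\right)^{2} = \left(20 + \left(3 - \frac{1}{3} - \frac{1}{3} \cdot 3\right) 225 \cdot 3\right)^{2} = \left(20 + \left(3 - \frac{1}{3} - 1\right) 225 \cdot 3\right)^{2} = \left(20 + \frac{5}{3} \cdot 225 \cdot 3\right)^{2} = \left(20 + 375 \cdot 3\right)^{2} = \left(20 + 1125\right)^{2} = 1145^{2} = 1311025$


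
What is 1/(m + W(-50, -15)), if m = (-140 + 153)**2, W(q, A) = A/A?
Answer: 1/170 ≈ 0.0058824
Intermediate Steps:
W(q, A) = 1
m = 169 (m = 13**2 = 169)
1/(m + W(-50, -15)) = 1/(169 + 1) = 1/170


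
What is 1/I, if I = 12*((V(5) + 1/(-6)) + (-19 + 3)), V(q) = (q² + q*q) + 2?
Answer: 1/430 ≈ 0.0023256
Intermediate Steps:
V(q) = 2 + 2*q² (V(q) = (q² + q²) + 2 = 2*q² + 2 = 2 + 2*q²)
I = 430 (I = 12*(((2 + 2*5²) + 1/(-6)) + (-19 + 3)) = 12*(((2 + 2*25) - ⅙) - 16) = 12*(((2 + 50) - ⅙) - 16) = 12*((52 - ⅙) - 16) = 12*(311/6 - 16) = 12*(215/6) = 430)
1/I = 1/430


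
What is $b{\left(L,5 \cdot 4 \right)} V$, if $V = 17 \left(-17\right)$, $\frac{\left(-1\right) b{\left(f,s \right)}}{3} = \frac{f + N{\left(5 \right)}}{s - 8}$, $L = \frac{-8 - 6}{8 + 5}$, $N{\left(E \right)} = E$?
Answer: $\frac{14739}{52} \approx 283.44$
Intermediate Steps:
$L = - \frac{14}{13} \approx -1.0769$
$b{\left(f,s \right)} = - \frac{3 \left(5 + f\right)}{-8 + s}$ ($b{\left(f,s \right)} = - 3 \frac{f + 5}{s - 8} = - 3 \frac{5 + f}{-8 + s} = - \frac{3 \left(5 + f\right)}{-8 + s}$)
$V = -289$
$b{\left(L,5 \cdot 4 \right)} V = \frac{3 \left(-5 - - \frac{14}{13}\right)}{-8 + 5 \cdot 4} \left(-289\right) = \frac{3 \left(-5 + \frac{14}{13}\right)}{-8 + 20} \left(-289\right) = 3 \cdot \frac{1}{12} \left(- \frac{51}{13}\right) \left(-289\right) = \left(- \frac{51}{52}\right) \left(-289\right) = \frac{14739}{52}$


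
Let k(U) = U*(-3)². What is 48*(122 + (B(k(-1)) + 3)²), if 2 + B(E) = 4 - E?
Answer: 15264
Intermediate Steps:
k(U) = 9*U (k(U) = U*9 = 9*U)
B(E) = 2 - E (B(E) = -2 + (4 - E) = 2 - E)
48*(122 + (B(k(-1)) + 3)²) = 48*(122 + ((2 - 9*(-1)) + 3)²) = 48*(122 + ((2 - 1*(-9)) + 3)²) = 48*(122 + ((2 + 9) + 3)²) = 48*(122 + (11 + 3)²) = 48*(122 + 14²) = 48*(122 + 196) = 48*318 = 15264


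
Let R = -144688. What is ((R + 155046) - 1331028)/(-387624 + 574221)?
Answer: -1320670/186597 ≈ -7.0777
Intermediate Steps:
((R + 155046) - 1331028)/(-387624 + 574221) = ((-144688 + 155046) - 1331028)/(-387624 + 574221) = (10358 - 1331028)/186597 = -1320670*1/186597 = -1320670/186597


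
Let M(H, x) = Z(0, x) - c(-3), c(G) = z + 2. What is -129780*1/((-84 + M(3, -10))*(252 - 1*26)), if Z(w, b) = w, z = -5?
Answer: 7210/1017 ≈ 7.0895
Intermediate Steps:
c(G) = -3 (c(G) = -5 + 2 = -3)
M(H, x) = 3 (M(H, x) = 0 - 1*(-3) = 0 + 3 = 3)
-129780*1/((-84 + M(3, -10))*(252 - 1*26)) = -129780*1/((-84 + 3)*(252 - 1*26)) = -129780*(-1/(81*(252 - 26))) = -129780/((-81*226)) = -129780/(-18306) = -129780*(-1/18306) = 7210/1017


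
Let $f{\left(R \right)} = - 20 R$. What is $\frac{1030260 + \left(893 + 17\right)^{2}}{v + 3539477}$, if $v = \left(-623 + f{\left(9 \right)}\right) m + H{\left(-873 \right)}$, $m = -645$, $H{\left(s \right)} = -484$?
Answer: $\frac{232295}{507116} \approx 0.45807$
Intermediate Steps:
$v = 517451$ ($v = \left(-623 - 180\right) \left(-645\right) - 484 = \left(-803\right) \left(-645\right) - 484 = 517935 - 484 = 517451$)
$\frac{1030260 + \left(893 + 17\right)^{2}}{v + 3539477} = \frac{1030260 + \left(893 + 17\right)^{2}}{517451 + 3539477} = \frac{1030260 + 910^{2}}{4056928} = \left(1030260 + 828100\right) \frac{1}{4056928} = 1858360 \cdot \frac{1}{4056928} = \frac{232295}{507116}$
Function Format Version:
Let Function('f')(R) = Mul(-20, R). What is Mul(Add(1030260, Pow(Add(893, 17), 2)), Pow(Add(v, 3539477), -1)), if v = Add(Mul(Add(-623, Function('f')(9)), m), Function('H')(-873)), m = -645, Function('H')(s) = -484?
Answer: Rational(232295, 507116) ≈ 0.45807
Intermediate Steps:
v = 517451 (v = Add(Mul(Add(-623, Mul(-20, 9)), -645), -484) = Add(Mul(Add(-623, -180), -645), -484) = Add(Mul(-803, -645), -484) = Add(517935, -484) = 517451)
Mul(Add(1030260, Pow(Add(893, 17), 2)), Pow(Add(v, 3539477), -1)) = Mul(Add(1030260, Pow(Add(893, 17), 2)), Pow(Add(517451, 3539477), -1)) = Mul(Add(1030260, Pow(910, 2)), Pow(4056928, -1)) = Mul(Add(1030260, 828100), Rational(1, 4056928)) = Mul(1858360, Rational(1, 4056928)) = Rational(232295, 507116)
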